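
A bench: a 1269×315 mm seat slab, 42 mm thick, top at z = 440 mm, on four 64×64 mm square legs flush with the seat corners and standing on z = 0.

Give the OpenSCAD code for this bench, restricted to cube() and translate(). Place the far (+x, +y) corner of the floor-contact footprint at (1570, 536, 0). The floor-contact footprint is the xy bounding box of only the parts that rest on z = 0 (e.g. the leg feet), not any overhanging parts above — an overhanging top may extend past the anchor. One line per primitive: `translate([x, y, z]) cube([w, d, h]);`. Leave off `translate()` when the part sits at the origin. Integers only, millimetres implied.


translate([301, 221, 398]) cube([1269, 315, 42]);
translate([301, 221, 0]) cube([64, 64, 398]);
translate([301, 472, 0]) cube([64, 64, 398]);
translate([1506, 221, 0]) cube([64, 64, 398]);
translate([1506, 472, 0]) cube([64, 64, 398]);


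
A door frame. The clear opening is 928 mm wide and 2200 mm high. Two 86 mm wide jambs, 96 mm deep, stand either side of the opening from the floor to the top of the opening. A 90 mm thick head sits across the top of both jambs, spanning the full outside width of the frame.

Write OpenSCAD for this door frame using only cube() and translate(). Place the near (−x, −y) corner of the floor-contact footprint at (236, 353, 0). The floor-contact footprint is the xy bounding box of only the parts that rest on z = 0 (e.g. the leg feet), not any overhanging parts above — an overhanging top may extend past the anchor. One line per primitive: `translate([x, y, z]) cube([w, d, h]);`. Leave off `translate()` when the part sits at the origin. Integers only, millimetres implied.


translate([236, 353, 0]) cube([86, 96, 2200]);
translate([1250, 353, 0]) cube([86, 96, 2200]);
translate([236, 353, 2200]) cube([1100, 96, 90]);


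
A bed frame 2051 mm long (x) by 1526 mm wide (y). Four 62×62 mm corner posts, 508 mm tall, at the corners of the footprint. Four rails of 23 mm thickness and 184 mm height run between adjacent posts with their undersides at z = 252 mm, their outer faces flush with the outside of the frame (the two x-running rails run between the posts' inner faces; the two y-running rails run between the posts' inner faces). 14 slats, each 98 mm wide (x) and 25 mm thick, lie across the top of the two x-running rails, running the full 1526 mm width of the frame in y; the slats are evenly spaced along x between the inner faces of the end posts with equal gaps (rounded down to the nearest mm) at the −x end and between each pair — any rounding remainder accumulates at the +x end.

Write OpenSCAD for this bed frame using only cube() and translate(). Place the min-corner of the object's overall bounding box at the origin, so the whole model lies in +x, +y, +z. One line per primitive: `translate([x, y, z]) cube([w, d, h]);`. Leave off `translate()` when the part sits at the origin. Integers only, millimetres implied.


// slat z = rail_z + rail_h = 252 + 184 = 436
// slat gap = ⌊(1927 − 14·98) / 15⌋ = 37
cube([62, 62, 508]);
translate([0, 1464, 0]) cube([62, 62, 508]);
translate([1989, 0, 0]) cube([62, 62, 508]);
translate([1989, 1464, 0]) cube([62, 62, 508]);
translate([62, 0, 252]) cube([1927, 23, 184]);
translate([62, 1503, 252]) cube([1927, 23, 184]);
translate([0, 62, 252]) cube([23, 1402, 184]);
translate([2028, 62, 252]) cube([23, 1402, 184]);
translate([99, 0, 436]) cube([98, 1526, 25]);
translate([234, 0, 436]) cube([98, 1526, 25]);
translate([369, 0, 436]) cube([98, 1526, 25]);
translate([504, 0, 436]) cube([98, 1526, 25]);
translate([639, 0, 436]) cube([98, 1526, 25]);
translate([774, 0, 436]) cube([98, 1526, 25]);
translate([909, 0, 436]) cube([98, 1526, 25]);
translate([1044, 0, 436]) cube([98, 1526, 25]);
translate([1179, 0, 436]) cube([98, 1526, 25]);
translate([1314, 0, 436]) cube([98, 1526, 25]);
translate([1449, 0, 436]) cube([98, 1526, 25]);
translate([1584, 0, 436]) cube([98, 1526, 25]);
translate([1719, 0, 436]) cube([98, 1526, 25]);
translate([1854, 0, 436]) cube([98, 1526, 25]);


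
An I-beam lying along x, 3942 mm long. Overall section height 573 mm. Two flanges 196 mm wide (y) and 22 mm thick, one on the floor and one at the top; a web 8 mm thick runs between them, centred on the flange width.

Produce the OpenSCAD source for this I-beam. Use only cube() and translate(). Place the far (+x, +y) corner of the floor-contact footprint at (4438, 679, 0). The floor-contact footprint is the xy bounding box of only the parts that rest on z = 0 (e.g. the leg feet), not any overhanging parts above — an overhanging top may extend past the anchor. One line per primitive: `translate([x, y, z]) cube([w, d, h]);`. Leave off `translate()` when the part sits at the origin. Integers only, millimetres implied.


translate([496, 483, 0]) cube([3942, 196, 22]);
translate([496, 577, 22]) cube([3942, 8, 529]);
translate([496, 483, 551]) cube([3942, 196, 22]);


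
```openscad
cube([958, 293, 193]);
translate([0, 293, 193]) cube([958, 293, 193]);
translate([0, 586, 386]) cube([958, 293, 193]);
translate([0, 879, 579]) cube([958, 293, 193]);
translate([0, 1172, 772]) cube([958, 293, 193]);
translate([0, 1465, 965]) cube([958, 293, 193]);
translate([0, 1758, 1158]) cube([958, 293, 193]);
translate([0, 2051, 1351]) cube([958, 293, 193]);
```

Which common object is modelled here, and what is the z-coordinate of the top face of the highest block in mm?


A staircase. The total rise is 1544 mm.

8 identical blocks, each offset up and back from the previous — a staircase. Each step is 193 mm tall and there are 8 of them, so the total rise is 8 × 193 = 1544 mm.


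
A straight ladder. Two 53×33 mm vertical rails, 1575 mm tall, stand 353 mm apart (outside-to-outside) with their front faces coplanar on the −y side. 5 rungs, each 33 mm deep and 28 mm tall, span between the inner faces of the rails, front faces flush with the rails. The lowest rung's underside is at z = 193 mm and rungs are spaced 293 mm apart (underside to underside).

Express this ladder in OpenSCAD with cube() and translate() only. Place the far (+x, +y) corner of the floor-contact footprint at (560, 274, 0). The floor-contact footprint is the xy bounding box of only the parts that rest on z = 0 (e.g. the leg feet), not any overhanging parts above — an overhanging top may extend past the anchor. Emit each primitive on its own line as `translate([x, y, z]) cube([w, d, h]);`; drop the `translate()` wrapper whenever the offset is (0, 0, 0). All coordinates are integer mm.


// rung span = 353 - 2*53 = 247
// rung[k] z = 193 + k*293
translate([207, 241, 0]) cube([53, 33, 1575]);
translate([507, 241, 0]) cube([53, 33, 1575]);
translate([260, 241, 193]) cube([247, 33, 28]);
translate([260, 241, 486]) cube([247, 33, 28]);
translate([260, 241, 779]) cube([247, 33, 28]);
translate([260, 241, 1072]) cube([247, 33, 28]);
translate([260, 241, 1365]) cube([247, 33, 28]);


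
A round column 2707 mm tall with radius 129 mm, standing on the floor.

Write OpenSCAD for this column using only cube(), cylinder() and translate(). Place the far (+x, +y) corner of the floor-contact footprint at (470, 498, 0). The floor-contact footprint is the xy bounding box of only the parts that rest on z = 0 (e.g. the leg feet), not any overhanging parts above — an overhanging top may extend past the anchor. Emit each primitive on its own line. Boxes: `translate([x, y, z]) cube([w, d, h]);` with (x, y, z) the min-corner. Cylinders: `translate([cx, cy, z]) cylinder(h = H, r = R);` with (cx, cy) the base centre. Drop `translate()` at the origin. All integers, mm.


translate([341, 369, 0]) cylinder(h = 2707, r = 129);


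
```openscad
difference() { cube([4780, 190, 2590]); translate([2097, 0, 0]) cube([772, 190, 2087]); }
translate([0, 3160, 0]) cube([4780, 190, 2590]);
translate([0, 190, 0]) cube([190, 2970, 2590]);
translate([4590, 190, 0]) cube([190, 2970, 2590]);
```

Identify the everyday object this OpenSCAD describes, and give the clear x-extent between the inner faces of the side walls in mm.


A single room. The interior width is 4400 mm.

Four walls enclosing a rectangle with a door in the front wall — a room. Outside width 4780 minus two 190 mm walls gives 4400 mm.


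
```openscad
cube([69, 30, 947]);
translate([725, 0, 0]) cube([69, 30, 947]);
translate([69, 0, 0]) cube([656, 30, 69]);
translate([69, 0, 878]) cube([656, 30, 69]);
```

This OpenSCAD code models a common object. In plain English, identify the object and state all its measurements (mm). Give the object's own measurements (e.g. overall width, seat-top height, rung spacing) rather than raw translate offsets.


A rectangular picture frame lying in the x–z plane (depth along y). The opening is 656 mm wide (x) by 809 mm tall (z), surrounded by a border 69 mm wide on all four sides. The frame is 30 mm deep and is made of two full-height vertical stiles with two horizontal rails fitted between them.


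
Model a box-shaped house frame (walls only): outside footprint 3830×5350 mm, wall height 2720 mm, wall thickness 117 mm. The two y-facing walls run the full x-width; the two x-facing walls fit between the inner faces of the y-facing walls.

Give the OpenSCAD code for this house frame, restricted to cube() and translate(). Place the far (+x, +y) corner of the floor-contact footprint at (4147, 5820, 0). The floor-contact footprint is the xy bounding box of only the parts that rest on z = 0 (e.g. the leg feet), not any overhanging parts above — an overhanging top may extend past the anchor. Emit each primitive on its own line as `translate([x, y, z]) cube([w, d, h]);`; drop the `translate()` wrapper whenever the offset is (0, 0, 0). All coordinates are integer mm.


translate([317, 470, 0]) cube([3830, 117, 2720]);
translate([317, 5703, 0]) cube([3830, 117, 2720]);
translate([317, 587, 0]) cube([117, 5116, 2720]);
translate([4030, 587, 0]) cube([117, 5116, 2720]);


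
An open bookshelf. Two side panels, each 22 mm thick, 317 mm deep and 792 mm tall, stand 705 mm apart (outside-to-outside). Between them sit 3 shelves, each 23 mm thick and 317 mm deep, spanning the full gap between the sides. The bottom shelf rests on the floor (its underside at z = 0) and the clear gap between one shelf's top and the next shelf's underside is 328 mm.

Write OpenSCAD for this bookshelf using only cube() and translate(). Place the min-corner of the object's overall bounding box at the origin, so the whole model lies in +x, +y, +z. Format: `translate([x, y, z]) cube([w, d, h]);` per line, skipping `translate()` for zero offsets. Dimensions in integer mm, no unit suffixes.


cube([22, 317, 792]);
translate([683, 0, 0]) cube([22, 317, 792]);
translate([22, 0, 0]) cube([661, 317, 23]);
translate([22, 0, 351]) cube([661, 317, 23]);
translate([22, 0, 702]) cube([661, 317, 23]);


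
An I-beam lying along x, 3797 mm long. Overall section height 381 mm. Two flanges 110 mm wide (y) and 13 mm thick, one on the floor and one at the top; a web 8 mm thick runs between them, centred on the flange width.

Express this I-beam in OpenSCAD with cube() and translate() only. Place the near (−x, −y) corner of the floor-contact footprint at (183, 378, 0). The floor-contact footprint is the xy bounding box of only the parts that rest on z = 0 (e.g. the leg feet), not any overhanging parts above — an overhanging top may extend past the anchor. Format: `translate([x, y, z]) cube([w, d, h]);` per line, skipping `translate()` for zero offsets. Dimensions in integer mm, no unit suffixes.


translate([183, 378, 0]) cube([3797, 110, 13]);
translate([183, 429, 13]) cube([3797, 8, 355]);
translate([183, 378, 368]) cube([3797, 110, 13]);


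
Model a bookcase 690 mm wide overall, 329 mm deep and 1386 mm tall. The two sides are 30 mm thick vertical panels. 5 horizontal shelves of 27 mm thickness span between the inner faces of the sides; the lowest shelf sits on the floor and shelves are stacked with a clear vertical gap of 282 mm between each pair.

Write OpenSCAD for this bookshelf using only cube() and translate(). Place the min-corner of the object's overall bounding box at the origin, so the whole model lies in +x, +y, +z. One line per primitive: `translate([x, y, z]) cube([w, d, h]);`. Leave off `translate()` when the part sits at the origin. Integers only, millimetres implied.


cube([30, 329, 1386]);
translate([660, 0, 0]) cube([30, 329, 1386]);
translate([30, 0, 0]) cube([630, 329, 27]);
translate([30, 0, 309]) cube([630, 329, 27]);
translate([30, 0, 618]) cube([630, 329, 27]);
translate([30, 0, 927]) cube([630, 329, 27]);
translate([30, 0, 1236]) cube([630, 329, 27]);


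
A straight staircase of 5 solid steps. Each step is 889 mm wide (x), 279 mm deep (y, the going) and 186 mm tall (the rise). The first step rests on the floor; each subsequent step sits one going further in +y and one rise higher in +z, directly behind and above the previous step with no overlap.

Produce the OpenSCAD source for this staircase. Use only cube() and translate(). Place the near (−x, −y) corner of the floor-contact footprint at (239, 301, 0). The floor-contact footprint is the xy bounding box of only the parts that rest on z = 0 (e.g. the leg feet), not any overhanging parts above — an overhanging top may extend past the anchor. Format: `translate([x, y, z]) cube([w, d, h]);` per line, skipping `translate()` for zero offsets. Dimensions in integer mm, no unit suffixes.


translate([239, 301, 0]) cube([889, 279, 186]);
translate([239, 580, 186]) cube([889, 279, 186]);
translate([239, 859, 372]) cube([889, 279, 186]);
translate([239, 1138, 558]) cube([889, 279, 186]);
translate([239, 1417, 744]) cube([889, 279, 186]);


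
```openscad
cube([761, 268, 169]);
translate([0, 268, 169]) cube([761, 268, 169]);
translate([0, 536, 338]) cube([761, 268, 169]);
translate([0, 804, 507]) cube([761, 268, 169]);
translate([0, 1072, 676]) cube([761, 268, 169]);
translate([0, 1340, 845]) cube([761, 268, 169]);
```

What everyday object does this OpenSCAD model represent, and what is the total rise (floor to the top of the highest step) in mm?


A staircase. The total rise is 1014 mm.

6 identical blocks, each offset up and back from the previous — a staircase. Each step is 169 mm tall and there are 6 of them, so the total rise is 6 × 169 = 1014 mm.


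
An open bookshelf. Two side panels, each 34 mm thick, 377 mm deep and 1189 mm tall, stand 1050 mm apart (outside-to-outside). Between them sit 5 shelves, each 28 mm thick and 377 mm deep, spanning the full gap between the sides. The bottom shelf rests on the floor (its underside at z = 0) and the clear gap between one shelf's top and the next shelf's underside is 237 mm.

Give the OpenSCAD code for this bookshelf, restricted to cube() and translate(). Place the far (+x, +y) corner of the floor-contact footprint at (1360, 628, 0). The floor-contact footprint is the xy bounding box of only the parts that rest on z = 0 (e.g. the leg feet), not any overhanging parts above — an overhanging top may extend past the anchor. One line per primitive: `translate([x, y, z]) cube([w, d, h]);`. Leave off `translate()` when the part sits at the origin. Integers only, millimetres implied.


translate([310, 251, 0]) cube([34, 377, 1189]);
translate([1326, 251, 0]) cube([34, 377, 1189]);
translate([344, 251, 0]) cube([982, 377, 28]);
translate([344, 251, 265]) cube([982, 377, 28]);
translate([344, 251, 530]) cube([982, 377, 28]);
translate([344, 251, 795]) cube([982, 377, 28]);
translate([344, 251, 1060]) cube([982, 377, 28]);


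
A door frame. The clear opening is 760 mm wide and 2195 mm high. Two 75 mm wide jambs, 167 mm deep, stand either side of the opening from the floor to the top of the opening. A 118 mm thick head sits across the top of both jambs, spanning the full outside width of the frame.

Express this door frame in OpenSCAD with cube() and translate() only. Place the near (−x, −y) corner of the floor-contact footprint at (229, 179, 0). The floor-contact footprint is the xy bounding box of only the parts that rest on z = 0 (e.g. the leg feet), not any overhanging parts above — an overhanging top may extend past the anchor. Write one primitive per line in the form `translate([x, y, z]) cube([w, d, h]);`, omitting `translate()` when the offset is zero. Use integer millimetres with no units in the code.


translate([229, 179, 0]) cube([75, 167, 2195]);
translate([1064, 179, 0]) cube([75, 167, 2195]);
translate([229, 179, 2195]) cube([910, 167, 118]);


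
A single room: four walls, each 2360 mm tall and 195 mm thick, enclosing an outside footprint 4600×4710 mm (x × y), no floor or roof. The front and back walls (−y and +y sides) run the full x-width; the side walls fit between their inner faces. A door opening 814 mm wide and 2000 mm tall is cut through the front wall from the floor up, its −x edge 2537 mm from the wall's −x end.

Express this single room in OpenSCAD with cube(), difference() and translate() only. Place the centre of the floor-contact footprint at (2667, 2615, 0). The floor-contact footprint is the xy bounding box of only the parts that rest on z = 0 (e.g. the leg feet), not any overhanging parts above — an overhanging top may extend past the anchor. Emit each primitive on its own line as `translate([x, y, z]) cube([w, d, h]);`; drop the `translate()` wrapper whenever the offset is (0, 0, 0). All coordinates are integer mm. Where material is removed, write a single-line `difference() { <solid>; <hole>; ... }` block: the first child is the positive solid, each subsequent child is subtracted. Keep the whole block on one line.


difference() { translate([367, 260, 0]) cube([4600, 195, 2360]); translate([2904, 260, 0]) cube([814, 195, 2000]); }
translate([367, 4775, 0]) cube([4600, 195, 2360]);
translate([367, 455, 0]) cube([195, 4320, 2360]);
translate([4772, 455, 0]) cube([195, 4320, 2360]);


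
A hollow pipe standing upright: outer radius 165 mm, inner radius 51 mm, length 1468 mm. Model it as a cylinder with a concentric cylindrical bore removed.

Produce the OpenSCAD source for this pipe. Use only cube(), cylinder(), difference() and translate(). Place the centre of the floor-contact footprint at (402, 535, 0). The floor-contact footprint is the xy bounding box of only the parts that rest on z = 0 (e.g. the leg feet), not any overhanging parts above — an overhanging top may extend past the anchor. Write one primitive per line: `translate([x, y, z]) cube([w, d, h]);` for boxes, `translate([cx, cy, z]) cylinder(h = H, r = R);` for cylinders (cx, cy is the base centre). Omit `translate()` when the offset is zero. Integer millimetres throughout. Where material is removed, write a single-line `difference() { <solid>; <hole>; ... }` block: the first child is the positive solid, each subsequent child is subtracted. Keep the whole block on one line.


difference() { translate([402, 535, 0]) cylinder(h = 1468, r = 165); translate([402, 535, 0]) cylinder(h = 1468, r = 51); }


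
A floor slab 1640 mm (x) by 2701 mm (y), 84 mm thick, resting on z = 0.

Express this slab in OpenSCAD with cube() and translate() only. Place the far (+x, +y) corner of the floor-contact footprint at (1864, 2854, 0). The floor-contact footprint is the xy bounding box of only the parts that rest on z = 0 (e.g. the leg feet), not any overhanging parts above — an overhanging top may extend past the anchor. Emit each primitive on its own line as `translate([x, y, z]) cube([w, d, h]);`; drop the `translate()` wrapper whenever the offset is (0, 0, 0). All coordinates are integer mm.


translate([224, 153, 0]) cube([1640, 2701, 84]);


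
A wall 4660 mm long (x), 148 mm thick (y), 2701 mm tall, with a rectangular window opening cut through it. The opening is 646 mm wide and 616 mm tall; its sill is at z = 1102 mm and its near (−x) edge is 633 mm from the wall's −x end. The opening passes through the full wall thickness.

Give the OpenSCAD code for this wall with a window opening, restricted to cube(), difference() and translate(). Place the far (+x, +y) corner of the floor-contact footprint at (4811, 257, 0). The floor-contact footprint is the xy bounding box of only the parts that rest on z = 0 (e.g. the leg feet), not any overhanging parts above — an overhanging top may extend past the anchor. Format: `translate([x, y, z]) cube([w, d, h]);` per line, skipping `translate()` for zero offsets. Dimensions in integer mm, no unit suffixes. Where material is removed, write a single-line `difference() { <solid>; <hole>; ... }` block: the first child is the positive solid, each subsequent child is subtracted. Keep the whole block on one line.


difference() { translate([151, 109, 0]) cube([4660, 148, 2701]); translate([784, 109, 1102]) cube([646, 148, 616]); }


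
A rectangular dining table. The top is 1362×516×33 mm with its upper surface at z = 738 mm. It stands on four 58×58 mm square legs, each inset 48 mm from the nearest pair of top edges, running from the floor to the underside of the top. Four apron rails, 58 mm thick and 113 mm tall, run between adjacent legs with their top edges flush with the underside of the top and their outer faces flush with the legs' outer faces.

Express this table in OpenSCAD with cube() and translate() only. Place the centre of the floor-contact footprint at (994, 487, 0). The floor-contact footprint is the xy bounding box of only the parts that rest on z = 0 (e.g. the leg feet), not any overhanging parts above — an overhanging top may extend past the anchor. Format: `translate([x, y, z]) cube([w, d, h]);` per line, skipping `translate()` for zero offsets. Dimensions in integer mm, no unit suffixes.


// leg_h = 738 - 33 = 705
// apron z = 705 - 113 = 592
translate([313, 229, 705]) cube([1362, 516, 33]);
translate([361, 277, 0]) cube([58, 58, 705]);
translate([1569, 277, 0]) cube([58, 58, 705]);
translate([361, 639, 0]) cube([58, 58, 705]);
translate([1569, 639, 0]) cube([58, 58, 705]);
translate([419, 277, 592]) cube([1150, 58, 113]);
translate([419, 639, 592]) cube([1150, 58, 113]);
translate([361, 335, 592]) cube([58, 304, 113]);
translate([1569, 335, 592]) cube([58, 304, 113]);


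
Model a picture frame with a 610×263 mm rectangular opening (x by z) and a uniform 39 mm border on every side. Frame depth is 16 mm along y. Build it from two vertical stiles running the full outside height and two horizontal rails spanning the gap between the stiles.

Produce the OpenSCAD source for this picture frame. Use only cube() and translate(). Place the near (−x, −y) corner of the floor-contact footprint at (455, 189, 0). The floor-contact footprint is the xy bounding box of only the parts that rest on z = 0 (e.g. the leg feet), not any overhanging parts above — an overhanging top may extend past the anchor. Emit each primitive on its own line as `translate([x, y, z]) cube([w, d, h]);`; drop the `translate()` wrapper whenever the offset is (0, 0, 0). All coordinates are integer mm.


translate([455, 189, 0]) cube([39, 16, 341]);
translate([1104, 189, 0]) cube([39, 16, 341]);
translate([494, 189, 0]) cube([610, 16, 39]);
translate([494, 189, 302]) cube([610, 16, 39]);


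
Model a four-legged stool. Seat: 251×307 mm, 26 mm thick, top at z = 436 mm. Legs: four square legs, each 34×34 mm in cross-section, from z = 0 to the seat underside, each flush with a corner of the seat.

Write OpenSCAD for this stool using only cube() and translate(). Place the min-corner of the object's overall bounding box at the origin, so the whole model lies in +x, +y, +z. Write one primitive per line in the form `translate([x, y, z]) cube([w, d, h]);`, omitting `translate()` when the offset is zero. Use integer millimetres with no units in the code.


translate([0, 0, 410]) cube([251, 307, 26]);
cube([34, 34, 410]);
translate([217, 0, 0]) cube([34, 34, 410]);
translate([0, 273, 0]) cube([34, 34, 410]);
translate([217, 273, 0]) cube([34, 34, 410]);


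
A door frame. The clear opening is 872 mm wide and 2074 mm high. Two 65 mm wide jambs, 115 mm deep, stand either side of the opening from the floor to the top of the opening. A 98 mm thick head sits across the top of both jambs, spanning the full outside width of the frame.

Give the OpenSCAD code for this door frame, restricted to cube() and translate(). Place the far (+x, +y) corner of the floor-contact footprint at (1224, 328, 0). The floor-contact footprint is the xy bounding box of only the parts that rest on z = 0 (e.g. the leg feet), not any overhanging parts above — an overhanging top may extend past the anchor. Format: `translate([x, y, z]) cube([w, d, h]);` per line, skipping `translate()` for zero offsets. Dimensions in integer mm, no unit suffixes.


translate([222, 213, 0]) cube([65, 115, 2074]);
translate([1159, 213, 0]) cube([65, 115, 2074]);
translate([222, 213, 2074]) cube([1002, 115, 98]);


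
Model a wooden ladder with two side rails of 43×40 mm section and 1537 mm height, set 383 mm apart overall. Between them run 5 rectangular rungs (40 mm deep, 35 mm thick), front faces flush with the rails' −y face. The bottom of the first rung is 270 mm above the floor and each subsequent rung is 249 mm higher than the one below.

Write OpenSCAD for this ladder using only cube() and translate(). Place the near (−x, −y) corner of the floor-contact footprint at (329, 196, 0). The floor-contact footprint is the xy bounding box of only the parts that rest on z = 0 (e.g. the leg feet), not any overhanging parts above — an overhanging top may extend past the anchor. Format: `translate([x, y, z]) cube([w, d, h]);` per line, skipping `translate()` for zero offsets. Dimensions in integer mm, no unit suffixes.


// rung span = 383 - 2*43 = 297
// rung[k] z = 270 + k*249
translate([329, 196, 0]) cube([43, 40, 1537]);
translate([669, 196, 0]) cube([43, 40, 1537]);
translate([372, 196, 270]) cube([297, 40, 35]);
translate([372, 196, 519]) cube([297, 40, 35]);
translate([372, 196, 768]) cube([297, 40, 35]);
translate([372, 196, 1017]) cube([297, 40, 35]);
translate([372, 196, 1266]) cube([297, 40, 35]);


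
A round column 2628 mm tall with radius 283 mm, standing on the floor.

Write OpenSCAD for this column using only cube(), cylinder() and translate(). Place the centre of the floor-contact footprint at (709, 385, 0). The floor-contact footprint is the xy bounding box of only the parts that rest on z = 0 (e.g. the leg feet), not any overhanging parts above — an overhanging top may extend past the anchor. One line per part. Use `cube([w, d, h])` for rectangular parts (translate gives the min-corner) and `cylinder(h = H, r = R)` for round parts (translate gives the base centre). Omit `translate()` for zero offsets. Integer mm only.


translate([709, 385, 0]) cylinder(h = 2628, r = 283);


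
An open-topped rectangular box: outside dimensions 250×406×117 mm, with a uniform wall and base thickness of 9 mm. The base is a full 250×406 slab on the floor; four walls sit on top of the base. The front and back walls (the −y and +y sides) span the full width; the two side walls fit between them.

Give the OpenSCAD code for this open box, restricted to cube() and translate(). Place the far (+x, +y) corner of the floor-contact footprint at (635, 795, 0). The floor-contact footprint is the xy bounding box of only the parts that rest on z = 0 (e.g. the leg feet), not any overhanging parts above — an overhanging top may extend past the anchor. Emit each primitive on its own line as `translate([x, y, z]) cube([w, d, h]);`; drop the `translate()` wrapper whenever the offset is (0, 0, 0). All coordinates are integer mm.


translate([385, 389, 0]) cube([250, 406, 9]);
translate([385, 389, 9]) cube([250, 9, 108]);
translate([385, 786, 9]) cube([250, 9, 108]);
translate([385, 398, 9]) cube([9, 388, 108]);
translate([626, 398, 9]) cube([9, 388, 108]);


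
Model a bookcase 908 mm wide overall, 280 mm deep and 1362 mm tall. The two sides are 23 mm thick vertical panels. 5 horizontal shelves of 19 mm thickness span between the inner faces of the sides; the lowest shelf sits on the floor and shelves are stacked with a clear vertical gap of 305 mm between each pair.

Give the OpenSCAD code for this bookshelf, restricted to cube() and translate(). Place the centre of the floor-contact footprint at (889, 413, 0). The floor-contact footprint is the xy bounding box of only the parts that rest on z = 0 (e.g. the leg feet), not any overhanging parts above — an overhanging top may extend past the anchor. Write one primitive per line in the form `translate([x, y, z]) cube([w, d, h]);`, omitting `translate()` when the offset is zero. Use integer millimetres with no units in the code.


translate([435, 273, 0]) cube([23, 280, 1362]);
translate([1320, 273, 0]) cube([23, 280, 1362]);
translate([458, 273, 0]) cube([862, 280, 19]);
translate([458, 273, 324]) cube([862, 280, 19]);
translate([458, 273, 648]) cube([862, 280, 19]);
translate([458, 273, 972]) cube([862, 280, 19]);
translate([458, 273, 1296]) cube([862, 280, 19]);


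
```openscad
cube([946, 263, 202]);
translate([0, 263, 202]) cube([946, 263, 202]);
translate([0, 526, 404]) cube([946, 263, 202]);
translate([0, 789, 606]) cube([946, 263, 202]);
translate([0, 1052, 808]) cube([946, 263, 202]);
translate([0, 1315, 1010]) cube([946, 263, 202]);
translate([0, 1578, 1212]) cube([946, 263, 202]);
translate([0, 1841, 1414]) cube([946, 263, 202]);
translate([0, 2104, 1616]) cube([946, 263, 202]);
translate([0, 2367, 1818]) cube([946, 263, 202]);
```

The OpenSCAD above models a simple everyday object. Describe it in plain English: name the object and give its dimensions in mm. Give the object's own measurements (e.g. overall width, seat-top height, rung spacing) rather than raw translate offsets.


A straight staircase of 10 solid steps. Each step is 946 mm wide (x), 263 mm deep (y, the going) and 202 mm tall (the rise). The first step rests on the floor; each subsequent step sits one going further in +y and one rise higher in +z, directly behind and above the previous step with no overlap.


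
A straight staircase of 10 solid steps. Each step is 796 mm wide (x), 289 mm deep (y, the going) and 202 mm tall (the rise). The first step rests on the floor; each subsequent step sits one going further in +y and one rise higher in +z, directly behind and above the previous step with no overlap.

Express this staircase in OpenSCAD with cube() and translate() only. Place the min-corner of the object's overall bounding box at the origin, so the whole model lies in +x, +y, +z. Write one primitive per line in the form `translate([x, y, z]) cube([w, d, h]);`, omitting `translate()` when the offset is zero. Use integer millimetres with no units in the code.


cube([796, 289, 202]);
translate([0, 289, 202]) cube([796, 289, 202]);
translate([0, 578, 404]) cube([796, 289, 202]);
translate([0, 867, 606]) cube([796, 289, 202]);
translate([0, 1156, 808]) cube([796, 289, 202]);
translate([0, 1445, 1010]) cube([796, 289, 202]);
translate([0, 1734, 1212]) cube([796, 289, 202]);
translate([0, 2023, 1414]) cube([796, 289, 202]);
translate([0, 2312, 1616]) cube([796, 289, 202]);
translate([0, 2601, 1818]) cube([796, 289, 202]);


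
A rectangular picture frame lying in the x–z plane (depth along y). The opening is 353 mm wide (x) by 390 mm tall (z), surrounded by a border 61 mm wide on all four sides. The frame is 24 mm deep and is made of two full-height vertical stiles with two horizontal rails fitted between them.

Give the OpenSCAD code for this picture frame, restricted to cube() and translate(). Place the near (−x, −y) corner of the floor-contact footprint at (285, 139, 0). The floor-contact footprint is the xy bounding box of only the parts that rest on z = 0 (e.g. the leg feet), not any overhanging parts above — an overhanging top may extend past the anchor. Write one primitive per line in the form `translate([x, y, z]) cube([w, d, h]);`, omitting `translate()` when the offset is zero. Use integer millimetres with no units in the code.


translate([285, 139, 0]) cube([61, 24, 512]);
translate([699, 139, 0]) cube([61, 24, 512]);
translate([346, 139, 0]) cube([353, 24, 61]);
translate([346, 139, 451]) cube([353, 24, 61]);


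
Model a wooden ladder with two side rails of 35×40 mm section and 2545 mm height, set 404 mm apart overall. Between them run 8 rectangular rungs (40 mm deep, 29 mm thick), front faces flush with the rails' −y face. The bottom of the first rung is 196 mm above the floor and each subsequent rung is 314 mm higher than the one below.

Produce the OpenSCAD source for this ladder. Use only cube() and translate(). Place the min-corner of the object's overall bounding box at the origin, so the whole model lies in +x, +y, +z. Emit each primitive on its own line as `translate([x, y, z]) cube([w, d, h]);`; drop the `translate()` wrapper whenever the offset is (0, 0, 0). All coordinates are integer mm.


cube([35, 40, 2545]);
translate([369, 0, 0]) cube([35, 40, 2545]);
translate([35, 0, 196]) cube([334, 40, 29]);
translate([35, 0, 510]) cube([334, 40, 29]);
translate([35, 0, 824]) cube([334, 40, 29]);
translate([35, 0, 1138]) cube([334, 40, 29]);
translate([35, 0, 1452]) cube([334, 40, 29]);
translate([35, 0, 1766]) cube([334, 40, 29]);
translate([35, 0, 2080]) cube([334, 40, 29]);
translate([35, 0, 2394]) cube([334, 40, 29]);


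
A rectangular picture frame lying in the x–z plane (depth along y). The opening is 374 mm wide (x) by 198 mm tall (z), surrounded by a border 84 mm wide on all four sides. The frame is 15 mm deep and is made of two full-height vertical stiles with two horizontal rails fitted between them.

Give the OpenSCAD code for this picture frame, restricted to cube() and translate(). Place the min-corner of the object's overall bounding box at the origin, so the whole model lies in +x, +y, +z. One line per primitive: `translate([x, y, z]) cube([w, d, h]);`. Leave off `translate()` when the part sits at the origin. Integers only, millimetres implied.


cube([84, 15, 366]);
translate([458, 0, 0]) cube([84, 15, 366]);
translate([84, 0, 0]) cube([374, 15, 84]);
translate([84, 0, 282]) cube([374, 15, 84]);


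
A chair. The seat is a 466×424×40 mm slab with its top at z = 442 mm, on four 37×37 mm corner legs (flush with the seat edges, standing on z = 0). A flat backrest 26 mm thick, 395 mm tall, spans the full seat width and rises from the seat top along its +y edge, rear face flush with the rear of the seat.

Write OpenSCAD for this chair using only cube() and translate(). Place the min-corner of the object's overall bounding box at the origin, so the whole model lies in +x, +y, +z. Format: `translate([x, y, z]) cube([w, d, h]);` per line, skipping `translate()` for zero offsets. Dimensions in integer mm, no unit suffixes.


translate([0, 0, 402]) cube([466, 424, 40]);
cube([37, 37, 402]);
translate([429, 0, 0]) cube([37, 37, 402]);
translate([0, 387, 0]) cube([37, 37, 402]);
translate([429, 387, 0]) cube([37, 37, 402]);
translate([0, 398, 442]) cube([466, 26, 395]);


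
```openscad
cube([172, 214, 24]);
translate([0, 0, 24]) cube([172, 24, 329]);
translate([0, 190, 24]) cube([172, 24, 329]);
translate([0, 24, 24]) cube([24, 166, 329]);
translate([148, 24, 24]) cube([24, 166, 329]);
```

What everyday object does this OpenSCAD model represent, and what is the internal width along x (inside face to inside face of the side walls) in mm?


An open box. The internal width is 124 mm.

A 172×214 base slab with four walls standing on it — an open box. The base is 172 mm wide and the walls are 24 mm thick, so the internal width is 172 − 2 × 24 = 124 mm.


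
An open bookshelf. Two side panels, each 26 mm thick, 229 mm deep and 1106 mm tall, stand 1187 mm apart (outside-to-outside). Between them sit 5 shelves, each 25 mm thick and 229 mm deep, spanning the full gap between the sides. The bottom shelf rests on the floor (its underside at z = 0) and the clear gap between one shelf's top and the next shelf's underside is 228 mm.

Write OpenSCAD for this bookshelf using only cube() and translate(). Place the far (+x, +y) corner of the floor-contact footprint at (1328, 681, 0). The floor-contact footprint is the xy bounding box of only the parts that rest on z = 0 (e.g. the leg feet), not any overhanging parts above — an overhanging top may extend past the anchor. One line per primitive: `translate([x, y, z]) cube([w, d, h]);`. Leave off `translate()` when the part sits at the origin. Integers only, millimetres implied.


translate([141, 452, 0]) cube([26, 229, 1106]);
translate([1302, 452, 0]) cube([26, 229, 1106]);
translate([167, 452, 0]) cube([1135, 229, 25]);
translate([167, 452, 253]) cube([1135, 229, 25]);
translate([167, 452, 506]) cube([1135, 229, 25]);
translate([167, 452, 759]) cube([1135, 229, 25]);
translate([167, 452, 1012]) cube([1135, 229, 25]);


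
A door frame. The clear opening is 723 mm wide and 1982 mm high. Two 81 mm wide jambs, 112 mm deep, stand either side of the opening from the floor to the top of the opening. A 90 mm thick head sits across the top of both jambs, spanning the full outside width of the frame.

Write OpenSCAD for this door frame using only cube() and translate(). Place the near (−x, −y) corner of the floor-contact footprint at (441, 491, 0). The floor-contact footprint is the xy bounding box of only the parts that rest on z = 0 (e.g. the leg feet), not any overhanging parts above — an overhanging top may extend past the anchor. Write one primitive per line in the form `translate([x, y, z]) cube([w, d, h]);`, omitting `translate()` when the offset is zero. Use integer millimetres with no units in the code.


translate([441, 491, 0]) cube([81, 112, 1982]);
translate([1245, 491, 0]) cube([81, 112, 1982]);
translate([441, 491, 1982]) cube([885, 112, 90]);


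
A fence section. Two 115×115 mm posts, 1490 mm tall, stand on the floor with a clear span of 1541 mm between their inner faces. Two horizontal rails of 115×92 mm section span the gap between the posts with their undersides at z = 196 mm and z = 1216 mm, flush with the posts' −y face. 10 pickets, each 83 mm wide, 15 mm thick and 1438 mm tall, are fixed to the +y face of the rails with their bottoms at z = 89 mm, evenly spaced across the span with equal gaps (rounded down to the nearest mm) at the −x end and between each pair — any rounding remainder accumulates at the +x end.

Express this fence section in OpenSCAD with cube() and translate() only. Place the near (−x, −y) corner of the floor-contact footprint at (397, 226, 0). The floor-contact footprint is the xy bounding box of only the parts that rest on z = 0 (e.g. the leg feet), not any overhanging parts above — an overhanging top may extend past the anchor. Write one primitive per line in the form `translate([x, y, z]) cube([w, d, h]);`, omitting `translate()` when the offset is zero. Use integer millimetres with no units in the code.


translate([397, 226, 0]) cube([115, 115, 1490]);
translate([2053, 226, 0]) cube([115, 115, 1490]);
translate([512, 226, 196]) cube([1541, 115, 92]);
translate([512, 226, 1216]) cube([1541, 115, 92]);
translate([576, 341, 89]) cube([83, 15, 1438]);
translate([723, 341, 89]) cube([83, 15, 1438]);
translate([870, 341, 89]) cube([83, 15, 1438]);
translate([1017, 341, 89]) cube([83, 15, 1438]);
translate([1164, 341, 89]) cube([83, 15, 1438]);
translate([1311, 341, 89]) cube([83, 15, 1438]);
translate([1458, 341, 89]) cube([83, 15, 1438]);
translate([1605, 341, 89]) cube([83, 15, 1438]);
translate([1752, 341, 89]) cube([83, 15, 1438]);
translate([1899, 341, 89]) cube([83, 15, 1438]);


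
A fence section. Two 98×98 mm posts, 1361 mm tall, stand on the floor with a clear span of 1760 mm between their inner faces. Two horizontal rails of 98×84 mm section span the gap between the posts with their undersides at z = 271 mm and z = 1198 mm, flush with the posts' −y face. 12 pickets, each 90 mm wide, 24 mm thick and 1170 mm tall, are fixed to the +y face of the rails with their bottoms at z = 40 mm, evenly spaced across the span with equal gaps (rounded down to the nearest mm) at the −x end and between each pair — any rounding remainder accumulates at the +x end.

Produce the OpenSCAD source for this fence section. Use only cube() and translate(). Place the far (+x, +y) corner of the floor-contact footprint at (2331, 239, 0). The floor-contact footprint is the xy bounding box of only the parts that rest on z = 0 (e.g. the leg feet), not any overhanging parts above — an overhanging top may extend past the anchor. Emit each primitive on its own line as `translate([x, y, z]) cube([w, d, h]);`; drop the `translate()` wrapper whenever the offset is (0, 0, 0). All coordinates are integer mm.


translate([375, 141, 0]) cube([98, 98, 1361]);
translate([2233, 141, 0]) cube([98, 98, 1361]);
translate([473, 141, 271]) cube([1760, 98, 84]);
translate([473, 141, 1198]) cube([1760, 98, 84]);
translate([525, 239, 40]) cube([90, 24, 1170]);
translate([667, 239, 40]) cube([90, 24, 1170]);
translate([809, 239, 40]) cube([90, 24, 1170]);
translate([951, 239, 40]) cube([90, 24, 1170]);
translate([1093, 239, 40]) cube([90, 24, 1170]);
translate([1235, 239, 40]) cube([90, 24, 1170]);
translate([1377, 239, 40]) cube([90, 24, 1170]);
translate([1519, 239, 40]) cube([90, 24, 1170]);
translate([1661, 239, 40]) cube([90, 24, 1170]);
translate([1803, 239, 40]) cube([90, 24, 1170]);
translate([1945, 239, 40]) cube([90, 24, 1170]);
translate([2087, 239, 40]) cube([90, 24, 1170]);
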